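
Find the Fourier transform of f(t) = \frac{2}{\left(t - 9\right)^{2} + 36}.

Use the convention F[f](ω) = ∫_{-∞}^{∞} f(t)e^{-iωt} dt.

F(ω) = \frac{\pi e^{- 9 i \omega - 6 \left|{\omega}\right|}}{3}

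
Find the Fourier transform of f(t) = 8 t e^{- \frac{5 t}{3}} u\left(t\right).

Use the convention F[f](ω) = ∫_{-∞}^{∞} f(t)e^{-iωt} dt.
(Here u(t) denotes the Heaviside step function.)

F(ω) = \frac{72}{\left(3 i \omega + 5\right)^{2}}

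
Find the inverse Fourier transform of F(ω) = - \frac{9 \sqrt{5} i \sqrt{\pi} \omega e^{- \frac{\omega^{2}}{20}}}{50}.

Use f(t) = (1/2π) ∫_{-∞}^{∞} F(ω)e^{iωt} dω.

f(t) = 9 t e^{- 5 t^{2}}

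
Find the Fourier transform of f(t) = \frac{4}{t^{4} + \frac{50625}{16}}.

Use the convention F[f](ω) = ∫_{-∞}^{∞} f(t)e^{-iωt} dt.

F(ω) = \frac{32 \pi e^{- \frac{15 \sqrt{2} \left|{\omega}\right|}{4}} \sin{\left(\frac{15 \sqrt{2} \left|{\omega}\right|}{4} + \frac{\pi}{4} \right)}}{3375}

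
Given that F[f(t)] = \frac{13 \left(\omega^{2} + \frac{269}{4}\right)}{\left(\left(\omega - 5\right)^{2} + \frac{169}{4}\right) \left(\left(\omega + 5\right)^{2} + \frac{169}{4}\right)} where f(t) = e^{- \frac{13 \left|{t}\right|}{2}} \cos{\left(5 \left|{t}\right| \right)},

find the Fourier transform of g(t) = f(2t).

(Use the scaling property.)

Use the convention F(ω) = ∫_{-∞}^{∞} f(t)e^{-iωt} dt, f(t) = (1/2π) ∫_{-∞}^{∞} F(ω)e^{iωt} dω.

F[g](ω) = \frac{26 \left(\omega^{2} + 269\right)}{\omega^{4} + 138 \omega^{2} + 72361}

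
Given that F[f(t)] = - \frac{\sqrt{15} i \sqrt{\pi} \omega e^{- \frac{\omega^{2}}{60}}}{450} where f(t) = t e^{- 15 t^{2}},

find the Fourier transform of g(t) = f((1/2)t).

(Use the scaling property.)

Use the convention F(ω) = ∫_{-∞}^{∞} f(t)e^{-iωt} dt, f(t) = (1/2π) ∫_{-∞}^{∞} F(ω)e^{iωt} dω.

F[g](ω) = - \frac{2 \sqrt{15} i \sqrt{\pi} \omega e^{- \frac{\omega^{2}}{15}}}{225}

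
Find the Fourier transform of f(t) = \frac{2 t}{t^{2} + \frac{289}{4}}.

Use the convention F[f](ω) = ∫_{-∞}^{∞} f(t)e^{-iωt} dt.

F(ω) = - 2 i \pi e^{- \frac{17 \left|{\omega}\right|}{2}} \operatorname{sign}{\left(\omega \right)}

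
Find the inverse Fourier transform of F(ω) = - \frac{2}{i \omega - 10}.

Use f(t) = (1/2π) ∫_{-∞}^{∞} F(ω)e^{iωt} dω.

f(t) = 2 e^{10 t} u\left(- t\right)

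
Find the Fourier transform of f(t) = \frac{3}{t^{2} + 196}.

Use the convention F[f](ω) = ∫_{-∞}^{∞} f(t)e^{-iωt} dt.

F(ω) = \frac{3 \pi e^{- 14 \left|{\omega}\right|}}{14}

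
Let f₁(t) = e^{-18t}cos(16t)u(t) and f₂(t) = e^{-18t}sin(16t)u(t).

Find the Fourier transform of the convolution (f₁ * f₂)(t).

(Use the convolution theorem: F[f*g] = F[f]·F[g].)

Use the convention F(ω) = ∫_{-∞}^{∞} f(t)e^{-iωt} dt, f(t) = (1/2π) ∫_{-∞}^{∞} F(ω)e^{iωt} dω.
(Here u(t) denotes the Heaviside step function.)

F[f₁*f₂](ω) = \frac{16 \left(i \omega + 18\right)}{\left(\left(i \omega + 18\right)^{2} + 256\right)^{2}}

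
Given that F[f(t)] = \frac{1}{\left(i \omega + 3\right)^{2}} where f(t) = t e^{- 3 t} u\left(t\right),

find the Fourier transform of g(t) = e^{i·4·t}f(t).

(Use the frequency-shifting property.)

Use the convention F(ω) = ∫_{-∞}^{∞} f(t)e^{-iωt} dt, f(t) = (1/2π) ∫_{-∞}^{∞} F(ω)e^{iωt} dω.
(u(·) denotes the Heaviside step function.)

F[g](ω) = \frac{1}{\left(i \left(\omega - 4\right) + 3\right)^{2}}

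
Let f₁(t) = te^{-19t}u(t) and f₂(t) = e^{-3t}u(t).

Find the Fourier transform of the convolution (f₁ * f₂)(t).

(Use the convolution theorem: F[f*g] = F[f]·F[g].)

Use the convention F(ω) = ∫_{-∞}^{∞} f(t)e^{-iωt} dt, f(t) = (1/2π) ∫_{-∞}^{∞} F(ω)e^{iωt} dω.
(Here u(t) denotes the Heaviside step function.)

F[f₁*f₂](ω) = \frac{1}{\left(i \omega + 3\right) \left(i \omega + 19\right)^{2}}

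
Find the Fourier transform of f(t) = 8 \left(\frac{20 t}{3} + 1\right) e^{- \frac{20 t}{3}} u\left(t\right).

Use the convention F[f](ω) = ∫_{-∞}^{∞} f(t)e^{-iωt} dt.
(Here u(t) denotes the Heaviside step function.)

F(ω) = \frac{24 \left(- 3 i \omega - 40\right)}{9 \omega^{2} - 120 i \omega - 400}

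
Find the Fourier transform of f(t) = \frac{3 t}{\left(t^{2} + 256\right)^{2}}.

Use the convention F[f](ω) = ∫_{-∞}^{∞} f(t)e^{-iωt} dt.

F(ω) = - \frac{3 i \pi \omega e^{- 16 \left|{\omega}\right|}}{32}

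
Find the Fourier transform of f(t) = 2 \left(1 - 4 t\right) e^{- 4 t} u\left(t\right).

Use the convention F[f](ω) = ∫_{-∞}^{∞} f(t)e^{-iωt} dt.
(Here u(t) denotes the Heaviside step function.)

F(ω) = \frac{2 i \omega}{- \omega^{2} + 8 i \omega + 16}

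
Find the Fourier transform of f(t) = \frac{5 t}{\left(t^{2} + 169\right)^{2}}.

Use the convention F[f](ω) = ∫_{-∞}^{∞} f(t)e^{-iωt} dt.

F(ω) = - \frac{5 i \pi \omega e^{- 13 \left|{\omega}\right|}}{26}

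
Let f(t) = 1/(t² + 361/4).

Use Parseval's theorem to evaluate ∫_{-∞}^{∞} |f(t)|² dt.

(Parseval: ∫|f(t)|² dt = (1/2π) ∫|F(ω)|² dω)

∫|f(t)|² dt = \frac{4 \pi}{6859}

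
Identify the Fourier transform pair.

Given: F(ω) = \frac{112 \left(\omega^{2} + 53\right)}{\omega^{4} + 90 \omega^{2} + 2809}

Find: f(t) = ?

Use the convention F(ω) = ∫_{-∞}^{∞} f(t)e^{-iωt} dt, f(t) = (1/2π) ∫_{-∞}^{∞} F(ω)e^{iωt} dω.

f(t) = 8 e^{- 7 \left|{t}\right|} \cos{\left(2 t \right)}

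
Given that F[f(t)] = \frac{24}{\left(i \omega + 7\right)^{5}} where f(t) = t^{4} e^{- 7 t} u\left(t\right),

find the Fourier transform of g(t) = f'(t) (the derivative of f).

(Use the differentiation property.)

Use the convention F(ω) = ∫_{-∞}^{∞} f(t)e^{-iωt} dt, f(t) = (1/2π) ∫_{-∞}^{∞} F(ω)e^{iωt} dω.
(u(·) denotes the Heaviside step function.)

F[g](ω) = \frac{24 i \omega}{\left(i \omega + 7\right)^{5}}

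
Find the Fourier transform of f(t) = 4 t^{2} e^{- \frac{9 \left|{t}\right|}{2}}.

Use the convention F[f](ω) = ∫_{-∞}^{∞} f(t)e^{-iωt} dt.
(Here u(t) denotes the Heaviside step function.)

F(ω) = \frac{3456 \left(27 - 4 \omega^{2}\right)}{\left(4 \omega^{2} + 81\right)^{3}}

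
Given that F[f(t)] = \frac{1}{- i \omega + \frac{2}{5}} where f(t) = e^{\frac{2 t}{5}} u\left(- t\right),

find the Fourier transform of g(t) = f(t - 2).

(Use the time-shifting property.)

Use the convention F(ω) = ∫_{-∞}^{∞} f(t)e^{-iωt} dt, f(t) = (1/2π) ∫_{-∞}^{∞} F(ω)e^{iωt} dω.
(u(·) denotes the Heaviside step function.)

F[g](ω) = - \frac{5 e^{- 2 i \omega}}{5 i \omega - 2}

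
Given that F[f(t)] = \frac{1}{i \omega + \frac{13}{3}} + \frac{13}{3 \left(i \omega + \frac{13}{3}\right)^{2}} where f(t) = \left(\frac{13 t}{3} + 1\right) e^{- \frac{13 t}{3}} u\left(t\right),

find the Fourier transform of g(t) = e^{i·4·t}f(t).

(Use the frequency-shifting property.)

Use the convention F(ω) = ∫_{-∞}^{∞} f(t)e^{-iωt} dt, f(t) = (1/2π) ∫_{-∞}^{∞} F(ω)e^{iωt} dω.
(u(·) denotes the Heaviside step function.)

F[g](ω) = \frac{- 9 i \omega - 78 + 36 i}{9 \omega^{2} + \omega \left(-72 - 78 i\right) - 25 + 312 i}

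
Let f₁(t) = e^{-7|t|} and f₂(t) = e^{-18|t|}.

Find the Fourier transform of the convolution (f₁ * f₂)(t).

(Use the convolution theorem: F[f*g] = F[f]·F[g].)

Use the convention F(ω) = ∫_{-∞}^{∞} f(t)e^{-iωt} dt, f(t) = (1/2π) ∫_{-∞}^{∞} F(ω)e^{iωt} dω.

F[f₁*f₂](ω) = \frac{504}{\left(\omega^{2} + 49\right) \left(\omega^{2} + 324\right)}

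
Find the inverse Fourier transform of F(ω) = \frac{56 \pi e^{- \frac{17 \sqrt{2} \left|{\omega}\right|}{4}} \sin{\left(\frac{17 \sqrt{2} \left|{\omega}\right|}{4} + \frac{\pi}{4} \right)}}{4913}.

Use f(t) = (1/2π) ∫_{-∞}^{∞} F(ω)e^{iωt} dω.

f(t) = \frac{7}{t^{4} + \frac{83521}{16}}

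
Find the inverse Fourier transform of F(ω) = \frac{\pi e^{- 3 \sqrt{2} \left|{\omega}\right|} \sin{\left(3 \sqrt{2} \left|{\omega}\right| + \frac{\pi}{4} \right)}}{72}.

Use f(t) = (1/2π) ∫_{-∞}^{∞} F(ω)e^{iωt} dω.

f(t) = \frac{3}{t^{4} + 1296}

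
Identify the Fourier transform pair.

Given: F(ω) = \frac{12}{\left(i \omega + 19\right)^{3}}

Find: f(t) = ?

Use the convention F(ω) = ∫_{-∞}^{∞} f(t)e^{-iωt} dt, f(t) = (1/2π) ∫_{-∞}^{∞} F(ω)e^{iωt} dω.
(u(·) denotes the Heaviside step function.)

f(t) = 6 t^{2} e^{- 19 t} u\left(t\right)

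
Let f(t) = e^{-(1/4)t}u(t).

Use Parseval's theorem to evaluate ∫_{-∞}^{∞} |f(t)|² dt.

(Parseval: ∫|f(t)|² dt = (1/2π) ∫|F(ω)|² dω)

∫|f(t)|² dt = 2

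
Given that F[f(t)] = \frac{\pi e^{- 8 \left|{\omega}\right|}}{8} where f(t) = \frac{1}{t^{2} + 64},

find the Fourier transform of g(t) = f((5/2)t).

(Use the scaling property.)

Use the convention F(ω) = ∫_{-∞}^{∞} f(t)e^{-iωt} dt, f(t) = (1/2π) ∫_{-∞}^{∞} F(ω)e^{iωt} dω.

F[g](ω) = \frac{\pi e^{- \frac{16 \left|{\omega}\right|}{5}}}{20}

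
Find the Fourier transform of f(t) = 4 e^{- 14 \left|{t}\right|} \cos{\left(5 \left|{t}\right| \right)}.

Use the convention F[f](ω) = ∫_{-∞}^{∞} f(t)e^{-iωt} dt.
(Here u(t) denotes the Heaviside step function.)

F(ω) = \frac{112 \left(\omega^{2} + 221\right)}{\omega^{4} + 342 \omega^{2} + 48841}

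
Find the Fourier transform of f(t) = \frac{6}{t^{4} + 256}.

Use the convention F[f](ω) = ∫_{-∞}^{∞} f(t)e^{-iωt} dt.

F(ω) = \frac{3 \pi e^{- 2 \sqrt{2} \left|{\omega}\right|} \sin{\left(2 \sqrt{2} \left|{\omega}\right| + \frac{\pi}{4} \right)}}{32}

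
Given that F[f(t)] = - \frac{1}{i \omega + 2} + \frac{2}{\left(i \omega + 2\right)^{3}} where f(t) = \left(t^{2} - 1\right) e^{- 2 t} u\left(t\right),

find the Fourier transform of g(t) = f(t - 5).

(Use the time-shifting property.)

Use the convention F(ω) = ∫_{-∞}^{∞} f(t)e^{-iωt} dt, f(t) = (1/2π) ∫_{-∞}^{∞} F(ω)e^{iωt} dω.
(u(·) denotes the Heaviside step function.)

F[g](ω) = \frac{\left(2 i \omega - \left(i \omega + 2\right)^{3} + 4\right) e^{- 5 i \omega}}{\left(i \omega + 2\right)^{4}}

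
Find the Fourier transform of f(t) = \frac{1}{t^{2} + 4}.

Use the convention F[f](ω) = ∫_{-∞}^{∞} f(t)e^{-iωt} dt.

F(ω) = \frac{\pi e^{- 2 \left|{\omega}\right|}}{2}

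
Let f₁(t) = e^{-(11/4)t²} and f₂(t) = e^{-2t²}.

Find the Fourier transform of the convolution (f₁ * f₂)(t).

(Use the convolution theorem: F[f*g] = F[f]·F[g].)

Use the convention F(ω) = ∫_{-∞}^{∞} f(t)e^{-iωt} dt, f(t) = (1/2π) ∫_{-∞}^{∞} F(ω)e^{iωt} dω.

F[f₁*f₂](ω) = \frac{\sqrt{22} \pi e^{- \frac{19 \omega^{2}}{88}}}{11}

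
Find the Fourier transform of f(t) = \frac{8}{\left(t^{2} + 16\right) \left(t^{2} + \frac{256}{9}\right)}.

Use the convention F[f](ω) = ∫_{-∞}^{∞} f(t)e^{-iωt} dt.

F(ω) = \frac{9 \pi e^{- 4 \left|{\omega}\right|}}{56} - \frac{27 \pi e^{- \frac{16 \left|{\omega}\right|}{3}}}{224}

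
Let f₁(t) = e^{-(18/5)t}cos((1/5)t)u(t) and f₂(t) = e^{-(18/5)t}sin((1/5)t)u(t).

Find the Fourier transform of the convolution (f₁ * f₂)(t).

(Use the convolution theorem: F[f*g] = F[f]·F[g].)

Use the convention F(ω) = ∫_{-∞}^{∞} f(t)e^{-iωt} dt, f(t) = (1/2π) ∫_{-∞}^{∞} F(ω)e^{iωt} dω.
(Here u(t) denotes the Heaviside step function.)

F[f₁*f₂](ω) = \frac{25 \left(5 i \omega + 18\right)}{\left(\left(5 i \omega + 18\right)^{2} + 1\right)^{2}}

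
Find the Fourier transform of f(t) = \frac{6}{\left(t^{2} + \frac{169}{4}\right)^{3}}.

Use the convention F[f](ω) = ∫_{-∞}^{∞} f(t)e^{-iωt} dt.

F(ω) = \frac{6 \pi \left(169 \omega^{2} + 78 \left|{\omega}\right| + 12\right) e^{- \frac{13 \left|{\omega}\right|}{2}}}{371293}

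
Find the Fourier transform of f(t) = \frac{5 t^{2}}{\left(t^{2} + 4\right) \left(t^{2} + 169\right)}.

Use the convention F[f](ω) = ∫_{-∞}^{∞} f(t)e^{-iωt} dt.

F(ω) = \frac{\pi \left(13 - 2 e^{11 \left|{\omega}\right|}\right) e^{- 13 \left|{\omega}\right|}}{33}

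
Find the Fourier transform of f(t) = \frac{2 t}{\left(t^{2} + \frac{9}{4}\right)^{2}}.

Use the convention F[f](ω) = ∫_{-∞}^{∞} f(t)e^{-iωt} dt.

F(ω) = - \frac{2 i \pi \omega e^{- \frac{3 \left|{\omega}\right|}{2}}}{3}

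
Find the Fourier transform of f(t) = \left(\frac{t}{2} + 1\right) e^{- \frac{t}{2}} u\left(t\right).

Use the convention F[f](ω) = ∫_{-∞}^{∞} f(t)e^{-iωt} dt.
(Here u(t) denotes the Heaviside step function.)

F(ω) = \frac{4 \left(- i \omega - 1\right)}{4 \omega^{2} - 4 i \omega - 1}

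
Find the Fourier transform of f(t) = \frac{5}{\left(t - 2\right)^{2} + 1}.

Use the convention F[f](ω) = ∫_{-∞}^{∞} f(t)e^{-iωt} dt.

F(ω) = 5 \pi e^{- 2 i \omega - \left|{\omega}\right|}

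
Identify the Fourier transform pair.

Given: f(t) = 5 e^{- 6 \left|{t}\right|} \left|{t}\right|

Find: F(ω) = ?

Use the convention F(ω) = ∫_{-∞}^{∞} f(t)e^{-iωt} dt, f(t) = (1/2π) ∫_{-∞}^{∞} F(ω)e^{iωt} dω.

F(ω) = \frac{10 \left(36 - \omega^{2}\right)}{\left(\omega^{2} + 36\right)^{2}}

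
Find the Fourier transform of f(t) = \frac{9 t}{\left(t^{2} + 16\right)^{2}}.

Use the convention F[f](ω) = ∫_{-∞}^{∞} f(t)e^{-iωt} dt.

F(ω) = - \frac{9 i \pi \omega e^{- 4 \left|{\omega}\right|}}{8}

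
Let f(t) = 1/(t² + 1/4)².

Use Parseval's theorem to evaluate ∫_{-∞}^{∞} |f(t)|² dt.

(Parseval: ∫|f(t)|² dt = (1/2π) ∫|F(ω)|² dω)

∫|f(t)|² dt = 40 \pi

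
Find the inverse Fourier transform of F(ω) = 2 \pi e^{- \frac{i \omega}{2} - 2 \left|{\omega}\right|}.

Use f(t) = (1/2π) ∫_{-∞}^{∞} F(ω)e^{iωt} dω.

f(t) = \frac{4}{\left(t - \frac{1}{2}\right)^{2} + 4}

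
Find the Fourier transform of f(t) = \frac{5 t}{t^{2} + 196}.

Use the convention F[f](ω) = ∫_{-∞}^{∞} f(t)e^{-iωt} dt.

F(ω) = - 5 i \pi e^{- 14 \left|{\omega}\right|} \operatorname{sign}{\left(\omega \right)}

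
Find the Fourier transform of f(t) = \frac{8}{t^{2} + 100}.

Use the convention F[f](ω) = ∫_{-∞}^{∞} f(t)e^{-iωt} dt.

F(ω) = \frac{4 \pi e^{- 10 \left|{\omega}\right|}}{5}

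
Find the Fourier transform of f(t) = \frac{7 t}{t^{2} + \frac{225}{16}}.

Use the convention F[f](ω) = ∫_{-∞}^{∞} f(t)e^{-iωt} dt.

F(ω) = - 7 i \pi e^{- \frac{15 \left|{\omega}\right|}{4}} \operatorname{sign}{\left(\omega \right)}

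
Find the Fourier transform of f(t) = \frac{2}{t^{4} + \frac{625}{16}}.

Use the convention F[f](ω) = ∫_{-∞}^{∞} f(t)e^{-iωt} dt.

F(ω) = \frac{16 \pi e^{- \frac{5 \sqrt{2} \left|{\omega}\right|}{4}} \sin{\left(\frac{5 \sqrt{2} \left|{\omega}\right|}{4} + \frac{\pi}{4} \right)}}{125}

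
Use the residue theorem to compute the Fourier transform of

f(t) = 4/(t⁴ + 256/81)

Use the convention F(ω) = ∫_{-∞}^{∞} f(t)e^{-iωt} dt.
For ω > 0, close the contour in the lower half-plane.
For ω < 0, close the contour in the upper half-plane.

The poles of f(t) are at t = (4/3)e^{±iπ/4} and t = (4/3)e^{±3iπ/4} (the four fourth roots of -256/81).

Let g(z) = f(z)e^{-iωz}; for large |z| the factor e^{-iωz} decays in the lower half-plane when ω > 0 and in the upper half-plane when ω < 0.

Case ω > 0 (lower half-plane, clockwise contour ⇒ F(ω) = -2πi·ΣRes):
  Res_{z = - \frac{2 \sqrt{2}}{3} - \frac{2 \sqrt{2} i}{3}} g(z) = \frac{27 \sqrt{2} i \left(1 - i\right) e^{\frac{2 \sqrt{2} \omega \left(-1 + i\right)}{3}}}{128}
  Res_{z = \frac{2 \sqrt{2}}{3} - \frac{2 \sqrt{2} i}{3}} g(z) = \frac{27 \sqrt{2} i \left(1 + i\right) e^{- \frac{2 \sqrt{2} \omega \left(1 + i\right)}{3}}}{128}
  F(ω) = -2πi·ΣRes = \frac{27 \sqrt{2} \pi \left(1 - i\right) \left(e^{\frac{4 \sqrt{2} i \omega}{3}} + i\right) e^{- \frac{2 \sqrt{2} \omega \left(1 + i\right)}{3}}}{64} = \frac{27 \pi e^{- \frac{2 \sqrt{2} \omega}{3}} \sin{\left(\frac{2 \sqrt{2} \omega}{3} + \frac{\pi}{4} \right)}}{16}

Case ω < 0 (upper half-plane, counterclockwise contour ⇒ F(ω) = +2πi·ΣRes):
  Res_{z = \frac{2 \sqrt{2}}{3} + \frac{2 \sqrt{2} i}{3}} g(z) = \frac{27 \sqrt{2} i \left(-1 + i\right) e^{\frac{2 \sqrt{2} \omega \left(1 - i\right)}{3}}}{128}
  Res_{z = - \frac{2 \sqrt{2}}{3} + \frac{2 \sqrt{2} i}{3}} g(z) = \frac{27 \sqrt{2} \left(1 - i\right) e^{\frac{2 \sqrt{2} \omega \left(1 + i\right)}{3}}}{128}
  F(ω) = 2πi·ΣRes = - \frac{27 \sqrt{2} i \pi \left(i \left(1 - i\right) e^{\frac{2 \sqrt{2} \omega \left(1 - i\right)}{3}} - \left(1 - i\right) e^{\frac{2 \sqrt{2} \omega \left(1 + i\right)}{3}}\right)}{64} = \frac{27 \pi e^{\frac{2 \sqrt{2} \omega}{3}} \cos{\left(\frac{2 \sqrt{2} \omega}{3} + \frac{\pi}{4} \right)}}{16}

Both cases combine into a single formula in |ω|:

F(ω) = \frac{27 \pi e^{- \frac{2 \sqrt{2} \left|{\omega}\right|}{3}} \sin{\left(\frac{2 \sqrt{2} \left|{\omega}\right|}{3} + \frac{\pi}{4} \right)}}{16}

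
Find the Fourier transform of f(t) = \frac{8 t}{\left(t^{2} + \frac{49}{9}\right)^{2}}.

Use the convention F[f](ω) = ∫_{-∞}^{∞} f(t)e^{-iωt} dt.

F(ω) = - \frac{12 i \pi \omega e^{- \frac{7 \left|{\omega}\right|}{3}}}{7}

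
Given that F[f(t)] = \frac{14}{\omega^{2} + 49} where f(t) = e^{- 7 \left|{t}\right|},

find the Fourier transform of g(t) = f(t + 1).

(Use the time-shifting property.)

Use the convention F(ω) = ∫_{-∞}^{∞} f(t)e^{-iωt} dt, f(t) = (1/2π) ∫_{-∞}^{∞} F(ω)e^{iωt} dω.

F[g](ω) = \frac{14 e^{i \omega}}{\omega^{2} + 49}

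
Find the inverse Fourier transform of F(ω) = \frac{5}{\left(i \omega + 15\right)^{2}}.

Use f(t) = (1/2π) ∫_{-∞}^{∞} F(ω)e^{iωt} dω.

f(t) = 5 t e^{- 15 t} u\left(t\right)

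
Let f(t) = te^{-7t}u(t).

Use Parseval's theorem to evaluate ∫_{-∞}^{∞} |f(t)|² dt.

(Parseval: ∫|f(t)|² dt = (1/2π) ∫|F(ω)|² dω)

∫|f(t)|² dt = \frac{1}{1372}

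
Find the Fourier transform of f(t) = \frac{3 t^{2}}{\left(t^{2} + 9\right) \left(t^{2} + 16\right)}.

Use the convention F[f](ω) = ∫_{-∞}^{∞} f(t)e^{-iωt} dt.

F(ω) = \frac{3 \pi \left(4 - 3 e^{\left|{\omega}\right|}\right) e^{- 4 \left|{\omega}\right|}}{7}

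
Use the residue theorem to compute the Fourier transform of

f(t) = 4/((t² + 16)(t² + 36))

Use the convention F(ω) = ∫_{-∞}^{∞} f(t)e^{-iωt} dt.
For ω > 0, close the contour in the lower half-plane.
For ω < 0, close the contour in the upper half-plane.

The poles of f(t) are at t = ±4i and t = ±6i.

Let g(z) = f(z)e^{-iωz}; for large |z| the factor e^{-iωz} decays in the lower half-plane when ω > 0 and in the upper half-plane when ω < 0.

Case ω > 0 (lower half-plane, clockwise contour ⇒ F(ω) = -2πi·ΣRes):
  Res_{z = - 4 i} g(z) = \frac{i e^{- 4 \omega}}{40}
  Res_{z = - 6 i} g(z) = - \frac{i e^{- 6 \omega}}{60}
  F(ω) = -2πi·ΣRes = \frac{\pi \left(3 e^{2 \omega} - 2\right) e^{- 6 \omega}}{60}

Case ω < 0 (upper half-plane, counterclockwise contour ⇒ F(ω) = +2πi·ΣRes):
  Res_{z = 4 i} g(z) = - \frac{i e^{4 \omega}}{40}
  Res_{z = 6 i} g(z) = \frac{i e^{6 \omega}}{60}
  F(ω) = 2πi·ΣRes = \frac{\pi \left(3 - 2 e^{2 \omega}\right) e^{4 \omega}}{60}

Both cases combine into a single formula in |ω|:

F(ω) = \frac{\pi \left(3 e^{2 \left|{\omega}\right|} - 2\right) e^{- 6 \left|{\omega}\right|}}{60}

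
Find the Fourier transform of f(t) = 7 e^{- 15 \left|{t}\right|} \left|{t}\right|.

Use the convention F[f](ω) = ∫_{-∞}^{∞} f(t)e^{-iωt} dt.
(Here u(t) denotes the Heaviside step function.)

F(ω) = \frac{14 \left(225 - \omega^{2}\right)}{\left(\omega^{2} + 225\right)^{2}}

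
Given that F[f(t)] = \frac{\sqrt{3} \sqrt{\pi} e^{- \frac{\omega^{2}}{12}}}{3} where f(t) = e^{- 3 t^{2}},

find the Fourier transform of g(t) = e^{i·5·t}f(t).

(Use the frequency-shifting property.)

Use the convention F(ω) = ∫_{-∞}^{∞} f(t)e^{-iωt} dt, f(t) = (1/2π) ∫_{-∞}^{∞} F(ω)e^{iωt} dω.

F[g](ω) = \frac{\sqrt{3} \sqrt{\pi} e^{- \frac{\left(\omega - 5\right)^{2}}{12}}}{3}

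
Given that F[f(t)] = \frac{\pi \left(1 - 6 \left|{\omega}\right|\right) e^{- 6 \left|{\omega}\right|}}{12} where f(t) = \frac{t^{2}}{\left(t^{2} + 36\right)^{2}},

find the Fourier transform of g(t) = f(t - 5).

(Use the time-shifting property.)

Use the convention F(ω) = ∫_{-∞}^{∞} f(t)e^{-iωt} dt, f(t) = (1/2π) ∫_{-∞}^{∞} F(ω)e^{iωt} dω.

F[g](ω) = \frac{\pi \left(1 - 6 \left|{\omega}\right|\right) e^{- 5 i \omega - 6 \left|{\omega}\right|}}{12}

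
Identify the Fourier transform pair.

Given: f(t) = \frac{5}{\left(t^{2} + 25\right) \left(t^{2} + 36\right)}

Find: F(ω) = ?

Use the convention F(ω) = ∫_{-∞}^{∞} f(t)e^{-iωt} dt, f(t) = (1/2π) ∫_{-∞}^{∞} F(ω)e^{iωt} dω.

F(ω) = \frac{\pi \left(6 e^{\left|{\omega}\right|} - 5\right) e^{- 6 \left|{\omega}\right|}}{66}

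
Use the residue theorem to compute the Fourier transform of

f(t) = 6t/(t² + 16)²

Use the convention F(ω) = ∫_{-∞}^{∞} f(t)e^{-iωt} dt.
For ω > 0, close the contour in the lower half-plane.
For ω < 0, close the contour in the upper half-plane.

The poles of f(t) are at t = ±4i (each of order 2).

Let g(z) = f(z)e^{-iωz}; for large |z| the factor e^{-iωz} decays in the lower half-plane when ω > 0 and in the upper half-plane when ω < 0.

Case ω > 0 (lower half-plane, clockwise contour ⇒ F(ω) = -2πi·ΣRes):
  Res_{z = - 4 i} g(z) = \frac{3 \omega e^{- 4 \omega}}{8} (pole of order 2)
  F(ω) = -2πi·ΣRes = - \frac{3 i \pi \omega e^{- 4 \omega}}{4}

Case ω < 0 (upper half-plane, counterclockwise contour ⇒ F(ω) = +2πi·ΣRes):
  Res_{z = 4 i} g(z) = - \frac{3 \omega e^{4 \omega}}{8} (pole of order 2)
  F(ω) = 2πi·ΣRes = - \frac{3 i \pi \omega e^{4 \omega}}{4}

Both cases combine into a single formula in |ω|:

F(ω) = - \frac{3 i \pi \omega e^{- 4 \left|{\omega}\right|}}{4}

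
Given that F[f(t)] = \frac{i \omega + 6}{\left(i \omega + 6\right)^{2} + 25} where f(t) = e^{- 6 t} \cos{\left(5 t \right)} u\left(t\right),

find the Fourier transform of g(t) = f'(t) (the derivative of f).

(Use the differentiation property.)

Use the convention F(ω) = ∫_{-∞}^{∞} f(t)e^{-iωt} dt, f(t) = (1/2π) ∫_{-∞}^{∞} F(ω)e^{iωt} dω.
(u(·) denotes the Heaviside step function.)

F[g](ω) = \frac{i \omega \left(i \omega + 6\right)}{\left(i \omega + 6\right)^{2} + 25}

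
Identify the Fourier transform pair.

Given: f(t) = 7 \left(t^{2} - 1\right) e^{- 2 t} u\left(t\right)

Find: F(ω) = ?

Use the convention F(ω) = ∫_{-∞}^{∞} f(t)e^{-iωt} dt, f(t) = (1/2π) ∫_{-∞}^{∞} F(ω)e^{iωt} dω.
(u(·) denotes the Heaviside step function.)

F(ω) = \frac{7 \left(2 i \omega - \left(i \omega + 2\right)^{3} + 4\right)}{\left(i \omega + 2\right)^{4}}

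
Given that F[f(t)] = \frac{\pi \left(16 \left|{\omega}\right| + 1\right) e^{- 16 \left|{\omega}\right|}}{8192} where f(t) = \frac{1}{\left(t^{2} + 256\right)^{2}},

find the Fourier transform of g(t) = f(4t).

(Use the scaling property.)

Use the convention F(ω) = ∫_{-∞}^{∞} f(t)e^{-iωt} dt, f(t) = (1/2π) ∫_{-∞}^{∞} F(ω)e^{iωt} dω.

F[g](ω) = \frac{\pi \left(4 \left|{\omega}\right| + 1\right) e^{- 4 \left|{\omega}\right|}}{32768}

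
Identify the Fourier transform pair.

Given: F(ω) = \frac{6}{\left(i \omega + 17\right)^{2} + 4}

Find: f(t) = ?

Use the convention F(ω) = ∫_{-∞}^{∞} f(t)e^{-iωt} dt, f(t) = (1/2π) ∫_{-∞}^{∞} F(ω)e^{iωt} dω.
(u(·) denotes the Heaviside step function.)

f(t) = 3 e^{- 17 t} \sin{\left(2 t \right)} u\left(t\right)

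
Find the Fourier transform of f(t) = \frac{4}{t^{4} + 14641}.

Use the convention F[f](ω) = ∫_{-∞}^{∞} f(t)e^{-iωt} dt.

F(ω) = \frac{4 \pi e^{- \frac{11 \sqrt{2} \left|{\omega}\right|}{2}} \sin{\left(\frac{11 \sqrt{2} \left|{\omega}\right|}{2} + \frac{\pi}{4} \right)}}{1331}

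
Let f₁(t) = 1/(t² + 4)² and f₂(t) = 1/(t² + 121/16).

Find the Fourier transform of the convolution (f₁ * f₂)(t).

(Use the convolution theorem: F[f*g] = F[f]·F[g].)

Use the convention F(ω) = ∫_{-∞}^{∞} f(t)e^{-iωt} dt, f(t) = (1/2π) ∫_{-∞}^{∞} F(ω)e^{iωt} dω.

F[f₁*f₂](ω) = \frac{\pi^{2} \left(2 \left|{\omega}\right| + 1\right) e^{- \frac{19 \left|{\omega}\right|}{4}}}{44}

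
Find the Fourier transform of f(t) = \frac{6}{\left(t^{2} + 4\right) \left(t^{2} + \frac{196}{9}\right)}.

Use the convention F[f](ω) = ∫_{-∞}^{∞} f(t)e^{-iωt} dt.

F(ω) = \frac{27 \pi e^{- 2 \left|{\omega}\right|}}{160} - \frac{81 \pi e^{- \frac{14 \left|{\omega}\right|}{3}}}{1120}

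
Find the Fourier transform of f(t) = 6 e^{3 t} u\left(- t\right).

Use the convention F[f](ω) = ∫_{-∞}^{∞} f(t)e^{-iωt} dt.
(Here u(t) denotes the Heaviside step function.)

F(ω) = - \frac{6}{i \omega - 3}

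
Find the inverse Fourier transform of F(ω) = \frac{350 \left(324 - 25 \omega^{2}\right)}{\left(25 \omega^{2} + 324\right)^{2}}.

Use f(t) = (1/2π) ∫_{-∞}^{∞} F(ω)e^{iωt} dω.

f(t) = 7 e^{- \frac{18 \left|{t}\right|}{5}} \left|{t}\right|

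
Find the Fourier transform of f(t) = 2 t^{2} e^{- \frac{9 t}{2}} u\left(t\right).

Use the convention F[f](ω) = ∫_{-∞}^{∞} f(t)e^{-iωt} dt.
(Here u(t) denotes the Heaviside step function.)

F(ω) = \frac{32}{\left(2 i \omega + 9\right)^{3}}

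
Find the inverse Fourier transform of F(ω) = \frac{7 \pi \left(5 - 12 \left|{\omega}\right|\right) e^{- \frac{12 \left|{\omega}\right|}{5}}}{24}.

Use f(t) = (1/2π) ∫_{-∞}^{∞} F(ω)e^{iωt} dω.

f(t) = \frac{7 t^{2}}{\left(t^{2} + \frac{144}{25}\right)^{2}}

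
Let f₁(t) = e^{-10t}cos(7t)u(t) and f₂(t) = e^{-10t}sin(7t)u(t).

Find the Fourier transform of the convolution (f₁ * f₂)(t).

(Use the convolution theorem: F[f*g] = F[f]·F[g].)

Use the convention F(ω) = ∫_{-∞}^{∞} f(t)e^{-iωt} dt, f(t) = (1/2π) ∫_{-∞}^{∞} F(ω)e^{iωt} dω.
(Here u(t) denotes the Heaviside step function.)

F[f₁*f₂](ω) = \frac{7 \left(i \omega + 10\right)}{\left(\left(i \omega + 10\right)^{2} + 49\right)^{2}}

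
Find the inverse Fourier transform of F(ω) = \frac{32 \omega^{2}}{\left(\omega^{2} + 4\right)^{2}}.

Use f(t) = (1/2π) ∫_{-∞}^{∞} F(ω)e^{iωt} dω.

f(t) = 4 \left(1 - 2 \left|{t}\right|\right) e^{- 2 \left|{t}\right|}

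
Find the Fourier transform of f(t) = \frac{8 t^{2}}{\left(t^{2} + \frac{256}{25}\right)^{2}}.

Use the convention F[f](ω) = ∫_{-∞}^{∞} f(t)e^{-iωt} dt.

F(ω) = \frac{\pi \left(5 - 16 \left|{\omega}\right|\right) e^{- \frac{16 \left|{\omega}\right|}{5}}}{4}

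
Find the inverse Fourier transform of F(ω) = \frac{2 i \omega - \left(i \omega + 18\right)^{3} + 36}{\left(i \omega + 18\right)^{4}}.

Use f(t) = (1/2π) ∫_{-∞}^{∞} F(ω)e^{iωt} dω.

f(t) = \left(t^{2} - 1\right) e^{- 18 t} u\left(t\right)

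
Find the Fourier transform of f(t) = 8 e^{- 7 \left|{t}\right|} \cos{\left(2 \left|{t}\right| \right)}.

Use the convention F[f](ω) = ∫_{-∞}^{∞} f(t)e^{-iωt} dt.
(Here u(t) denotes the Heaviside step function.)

F(ω) = \frac{112 \left(\omega^{2} + 53\right)}{\omega^{4} + 90 \omega^{2} + 2809}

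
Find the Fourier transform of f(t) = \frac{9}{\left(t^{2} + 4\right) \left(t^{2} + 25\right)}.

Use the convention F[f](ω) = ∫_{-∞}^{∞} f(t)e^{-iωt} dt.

F(ω) = \frac{3 \pi \left(5 e^{3 \left|{\omega}\right|} - 2\right) e^{- 5 \left|{\omega}\right|}}{70}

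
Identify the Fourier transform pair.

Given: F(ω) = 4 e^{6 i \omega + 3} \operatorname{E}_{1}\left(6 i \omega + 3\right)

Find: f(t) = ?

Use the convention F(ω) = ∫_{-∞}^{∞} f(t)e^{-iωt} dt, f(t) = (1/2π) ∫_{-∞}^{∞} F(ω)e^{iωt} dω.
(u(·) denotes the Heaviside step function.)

f(t) = \frac{4 e^{- \frac{t}{2}} u\left(t\right)}{t + 6}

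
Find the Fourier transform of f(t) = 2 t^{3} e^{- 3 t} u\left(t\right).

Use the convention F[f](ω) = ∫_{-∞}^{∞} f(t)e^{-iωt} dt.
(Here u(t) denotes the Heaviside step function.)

F(ω) = \frac{12}{\left(i \omega + 3\right)^{4}}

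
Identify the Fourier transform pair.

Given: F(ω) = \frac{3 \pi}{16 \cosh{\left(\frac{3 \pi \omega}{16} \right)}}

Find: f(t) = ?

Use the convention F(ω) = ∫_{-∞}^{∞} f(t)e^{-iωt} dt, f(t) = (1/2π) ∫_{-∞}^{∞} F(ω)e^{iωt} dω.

f(t) = \frac{1}{e^{\frac{8 t}{3}} + e^{- \frac{8 t}{3}}}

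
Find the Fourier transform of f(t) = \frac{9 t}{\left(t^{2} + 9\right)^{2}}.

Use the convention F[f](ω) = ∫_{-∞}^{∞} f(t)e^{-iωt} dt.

F(ω) = - \frac{3 i \pi \omega e^{- 3 \left|{\omega}\right|}}{2}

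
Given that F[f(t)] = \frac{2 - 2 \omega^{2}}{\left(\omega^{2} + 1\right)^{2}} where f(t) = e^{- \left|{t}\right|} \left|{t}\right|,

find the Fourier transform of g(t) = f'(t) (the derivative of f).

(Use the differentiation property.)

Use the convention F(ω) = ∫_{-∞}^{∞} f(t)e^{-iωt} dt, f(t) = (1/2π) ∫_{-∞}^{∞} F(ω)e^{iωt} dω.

F[g](ω) = - \frac{2 i \omega \left(\omega^{2} - 1\right)}{\left(\omega^{2} + 1\right)^{2}}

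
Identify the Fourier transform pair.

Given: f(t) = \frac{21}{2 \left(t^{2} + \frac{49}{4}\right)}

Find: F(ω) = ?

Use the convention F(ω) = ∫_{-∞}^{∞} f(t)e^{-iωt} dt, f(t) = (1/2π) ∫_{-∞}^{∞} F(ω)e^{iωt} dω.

F(ω) = 3 \pi e^{- \frac{7 \left|{\omega}\right|}{2}}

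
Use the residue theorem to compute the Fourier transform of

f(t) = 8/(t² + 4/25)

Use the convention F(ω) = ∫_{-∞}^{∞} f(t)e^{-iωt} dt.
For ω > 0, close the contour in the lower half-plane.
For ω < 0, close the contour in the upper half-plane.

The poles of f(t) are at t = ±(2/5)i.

Let g(z) = f(z)e^{-iωz}; for large |z| the factor e^{-iωz} decays in the lower half-plane when ω > 0 and in the upper half-plane when ω < 0.

Case ω > 0 (lower half-plane, clockwise contour ⇒ F(ω) = -2πi·ΣRes):
  Res_{z = - \frac{2 i}{5}} g(z) = 10 i e^{- \frac{2 \omega}{5}}
  F(ω) = -2πi·ΣRes = 20 \pi e^{- \frac{2 \omega}{5}}

Case ω < 0 (upper half-plane, counterclockwise contour ⇒ F(ω) = +2πi·ΣRes):
  Res_{z = \frac{2 i}{5}} g(z) = - 10 i e^{\frac{2 \omega}{5}}
  F(ω) = 2πi·ΣRes = 20 \pi e^{\frac{2 \omega}{5}}

Both cases combine into a single formula in |ω|:

F(ω) = 20 \pi e^{- \frac{2 \left|{\omega}\right|}{5}}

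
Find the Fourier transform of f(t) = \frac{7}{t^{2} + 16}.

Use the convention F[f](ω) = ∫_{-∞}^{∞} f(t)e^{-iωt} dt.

F(ω) = \frac{7 \pi e^{- 4 \left|{\omega}\right|}}{4}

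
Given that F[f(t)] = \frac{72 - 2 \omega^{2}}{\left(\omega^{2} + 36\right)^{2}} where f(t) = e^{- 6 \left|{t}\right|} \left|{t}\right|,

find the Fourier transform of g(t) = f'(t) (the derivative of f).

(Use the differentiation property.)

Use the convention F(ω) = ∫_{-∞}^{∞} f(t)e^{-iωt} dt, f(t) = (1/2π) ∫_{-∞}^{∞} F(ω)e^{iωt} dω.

F[g](ω) = - \frac{2 i \omega \left(\omega^{2} - 36\right)}{\left(\omega^{2} + 36\right)^{2}}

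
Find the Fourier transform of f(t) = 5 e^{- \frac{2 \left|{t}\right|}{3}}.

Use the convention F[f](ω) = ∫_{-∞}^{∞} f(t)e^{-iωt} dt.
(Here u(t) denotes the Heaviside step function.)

F(ω) = \frac{60}{9 \omega^{2} + 4}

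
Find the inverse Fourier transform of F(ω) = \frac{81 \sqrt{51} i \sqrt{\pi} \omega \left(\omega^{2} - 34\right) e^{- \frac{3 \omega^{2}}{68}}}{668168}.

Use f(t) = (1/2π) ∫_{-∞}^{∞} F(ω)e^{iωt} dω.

f(t) = 3 t^{3} e^{- \frac{17 t^{2}}{3}}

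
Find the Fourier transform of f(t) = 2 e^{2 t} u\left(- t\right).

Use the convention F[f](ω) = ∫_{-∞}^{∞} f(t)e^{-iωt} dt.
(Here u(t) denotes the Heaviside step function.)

F(ω) = - \frac{2}{i \omega - 2}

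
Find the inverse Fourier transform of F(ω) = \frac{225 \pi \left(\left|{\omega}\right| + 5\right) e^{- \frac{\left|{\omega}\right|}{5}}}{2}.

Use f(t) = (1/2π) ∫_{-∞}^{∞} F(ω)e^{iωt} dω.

f(t) = \frac{9}{\left(t^{2} + \frac{1}{25}\right)^{2}}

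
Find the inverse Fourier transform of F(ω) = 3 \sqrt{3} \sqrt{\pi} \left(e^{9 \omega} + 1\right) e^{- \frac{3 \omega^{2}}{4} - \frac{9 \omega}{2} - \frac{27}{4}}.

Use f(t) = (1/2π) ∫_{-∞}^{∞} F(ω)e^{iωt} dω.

f(t) = 6 e^{- \frac{t^{2}}{3}} \cos{\left(3 t \right)}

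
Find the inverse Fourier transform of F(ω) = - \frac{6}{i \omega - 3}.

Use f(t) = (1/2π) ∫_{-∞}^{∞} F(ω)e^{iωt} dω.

f(t) = 6 e^{3 t} u\left(- t\right)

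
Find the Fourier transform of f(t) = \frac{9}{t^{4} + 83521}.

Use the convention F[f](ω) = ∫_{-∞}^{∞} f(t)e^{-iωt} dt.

F(ω) = \frac{9 \pi e^{- \frac{17 \sqrt{2} \left|{\omega}\right|}{2}} \sin{\left(\frac{17 \sqrt{2} \left|{\omega}\right|}{2} + \frac{\pi}{4} \right)}}{4913}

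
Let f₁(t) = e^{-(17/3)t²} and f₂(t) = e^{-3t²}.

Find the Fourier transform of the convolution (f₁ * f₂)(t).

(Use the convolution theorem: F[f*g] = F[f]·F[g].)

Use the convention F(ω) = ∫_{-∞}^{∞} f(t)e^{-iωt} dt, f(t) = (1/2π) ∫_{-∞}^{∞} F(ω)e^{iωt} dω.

F[f₁*f₂](ω) = \frac{\sqrt{17} \pi e^{- \frac{13 \omega^{2}}{102}}}{17}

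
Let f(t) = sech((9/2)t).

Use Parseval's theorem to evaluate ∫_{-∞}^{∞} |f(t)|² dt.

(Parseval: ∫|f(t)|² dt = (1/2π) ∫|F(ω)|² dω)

∫|f(t)|² dt = \frac{4}{9}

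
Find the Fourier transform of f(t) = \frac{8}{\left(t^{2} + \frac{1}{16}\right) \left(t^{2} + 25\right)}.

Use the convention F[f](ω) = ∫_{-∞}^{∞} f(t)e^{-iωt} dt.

F(ω) = - \frac{128 \pi e^{- 5 \left|{\omega}\right|}}{1995} + \frac{512 \pi e^{- \frac{\left|{\omega}\right|}{4}}}{399}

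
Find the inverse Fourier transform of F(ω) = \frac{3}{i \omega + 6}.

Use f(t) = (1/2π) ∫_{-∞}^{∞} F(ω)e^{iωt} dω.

f(t) = 3 e^{- 6 t} u\left(t\right)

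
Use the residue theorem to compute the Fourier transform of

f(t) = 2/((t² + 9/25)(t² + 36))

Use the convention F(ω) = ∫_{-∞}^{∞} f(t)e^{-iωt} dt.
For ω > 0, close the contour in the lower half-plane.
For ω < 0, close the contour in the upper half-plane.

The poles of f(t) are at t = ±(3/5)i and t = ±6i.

Let g(z) = f(z)e^{-iωz}; for large |z| the factor e^{-iωz} decays in the lower half-plane when ω > 0 and in the upper half-plane when ω < 0.

Case ω > 0 (lower half-plane, clockwise contour ⇒ F(ω) = -2πi·ΣRes):
  Res_{z = - \frac{3 i}{5}} g(z) = \frac{125 i e^{- \frac{3 \omega}{5}}}{2673}
  Res_{z = - 6 i} g(z) = - \frac{25 i e^{- 6 \omega}}{5346}
  F(ω) = -2πi·ΣRes = - \frac{25 \pi e^{- 6 \omega}}{2673} + \frac{250 \pi e^{- \frac{3 \omega}{5}}}{2673}

Case ω < 0 (upper half-plane, counterclockwise contour ⇒ F(ω) = +2πi·ΣRes):
  Res_{z = \frac{3 i}{5}} g(z) = - \frac{125 i e^{\frac{3 \omega}{5}}}{2673}
  Res_{z = 6 i} g(z) = \frac{25 i e^{6 \omega}}{5346}
  F(ω) = 2πi·ΣRes = \frac{25 \pi \left(10 e^{\frac{3 \omega}{5}} - e^{6 \omega}\right)}{2673}

Both cases combine into a single formula in |ω|:

F(ω) = - \frac{25 \pi e^{- 6 \left|{\omega}\right|}}{2673} + \frac{250 \pi e^{- \frac{3 \left|{\omega}\right|}{5}}}{2673}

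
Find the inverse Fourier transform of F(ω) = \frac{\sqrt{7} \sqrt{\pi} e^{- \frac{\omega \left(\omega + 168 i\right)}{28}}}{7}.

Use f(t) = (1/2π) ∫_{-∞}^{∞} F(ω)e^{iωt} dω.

f(t) = e^{- 7 \left(t - 6\right)^{2}}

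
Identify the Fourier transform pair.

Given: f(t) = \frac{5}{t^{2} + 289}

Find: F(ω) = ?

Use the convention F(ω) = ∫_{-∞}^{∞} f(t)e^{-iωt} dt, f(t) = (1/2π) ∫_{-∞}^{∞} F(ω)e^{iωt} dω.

F(ω) = \frac{5 \pi e^{- 17 \left|{\omega}\right|}}{17}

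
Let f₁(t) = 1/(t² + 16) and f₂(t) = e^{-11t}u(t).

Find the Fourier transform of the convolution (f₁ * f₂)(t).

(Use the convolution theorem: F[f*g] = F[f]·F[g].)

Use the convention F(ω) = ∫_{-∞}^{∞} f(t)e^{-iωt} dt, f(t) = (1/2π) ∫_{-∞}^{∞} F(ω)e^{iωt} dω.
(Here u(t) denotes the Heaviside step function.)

F[f₁*f₂](ω) = \frac{\pi e^{- 4 \left|{\omega}\right|}}{4 \left(i \omega + 11\right)}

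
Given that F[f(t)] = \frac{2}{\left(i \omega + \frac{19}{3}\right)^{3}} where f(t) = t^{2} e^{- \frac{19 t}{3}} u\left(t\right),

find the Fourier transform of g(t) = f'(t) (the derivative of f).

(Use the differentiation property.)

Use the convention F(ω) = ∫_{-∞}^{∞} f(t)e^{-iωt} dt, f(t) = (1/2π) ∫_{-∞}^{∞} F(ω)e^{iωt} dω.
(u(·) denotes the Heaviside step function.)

F[g](ω) = \frac{54 i \omega}{\left(3 i \omega + 19\right)^{3}}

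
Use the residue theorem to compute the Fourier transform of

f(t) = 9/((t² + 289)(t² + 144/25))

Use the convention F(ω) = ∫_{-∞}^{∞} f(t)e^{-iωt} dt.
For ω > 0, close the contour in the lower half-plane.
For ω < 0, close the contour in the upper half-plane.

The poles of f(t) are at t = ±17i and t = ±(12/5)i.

Let g(z) = f(z)e^{-iωz}; for large |z| the factor e^{-iωz} decays in the lower half-plane when ω > 0 and in the upper half-plane when ω < 0.

Case ω > 0 (lower half-plane, clockwise contour ⇒ F(ω) = -2πi·ΣRes):
  Res_{z = - 17 i} g(z) = - \frac{225 i e^{- 17 \omega}}{240754}
  Res_{z = - \frac{12 i}{5}} g(z) = \frac{375 i e^{- \frac{12 \omega}{5}}}{56648}
  F(ω) = -2πi·ΣRes = - \frac{225 \pi e^{- 17 \omega}}{120377} + \frac{375 \pi e^{- \frac{12 \omega}{5}}}{28324}

Case ω < 0 (upper half-plane, counterclockwise contour ⇒ F(ω) = +2πi·ΣRes):
  Res_{z = 17 i} g(z) = \frac{225 i e^{17 \omega}}{240754}
  Res_{z = \frac{12 i}{5}} g(z) = - \frac{375 i e^{\frac{12 \omega}{5}}}{56648}
  F(ω) = 2πi·ΣRes = \frac{75 \pi \left(85 e^{\frac{12 \omega}{5}} - 12 e^{17 \omega}\right)}{481508}

Both cases combine into a single formula in |ω|:

F(ω) = - \frac{225 \pi e^{- 17 \left|{\omega}\right|}}{120377} + \frac{375 \pi e^{- \frac{12 \left|{\omega}\right|}{5}}}{28324}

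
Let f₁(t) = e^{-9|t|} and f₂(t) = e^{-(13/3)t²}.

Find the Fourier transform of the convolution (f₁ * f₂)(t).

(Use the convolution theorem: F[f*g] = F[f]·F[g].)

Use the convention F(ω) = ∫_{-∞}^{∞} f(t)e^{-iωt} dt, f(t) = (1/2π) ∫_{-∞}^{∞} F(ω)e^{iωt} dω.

F[f₁*f₂](ω) = \frac{18 \sqrt{39} \sqrt{\pi} e^{- \frac{3 \omega^{2}}{52}}}{13 \left(\omega^{2} + 81\right)}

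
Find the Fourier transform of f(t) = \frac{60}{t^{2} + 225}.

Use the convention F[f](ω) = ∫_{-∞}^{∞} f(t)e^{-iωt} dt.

F(ω) = 4 \pi e^{- 15 \left|{\omega}\right|}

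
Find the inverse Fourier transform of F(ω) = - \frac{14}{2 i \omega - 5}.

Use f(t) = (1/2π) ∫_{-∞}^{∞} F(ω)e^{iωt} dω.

f(t) = 7 e^{\frac{5 t}{2}} u\left(- t\right)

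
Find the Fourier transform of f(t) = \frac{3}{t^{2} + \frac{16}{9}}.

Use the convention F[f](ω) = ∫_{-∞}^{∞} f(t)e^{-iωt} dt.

F(ω) = \frac{9 \pi e^{- \frac{4 \left|{\omega}\right|}{3}}}{4}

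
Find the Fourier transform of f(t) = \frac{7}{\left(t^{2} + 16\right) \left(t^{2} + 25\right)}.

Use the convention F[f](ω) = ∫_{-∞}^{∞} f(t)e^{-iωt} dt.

F(ω) = \frac{7 \pi \left(5 e^{\left|{\omega}\right|} - 4\right) e^{- 5 \left|{\omega}\right|}}{180}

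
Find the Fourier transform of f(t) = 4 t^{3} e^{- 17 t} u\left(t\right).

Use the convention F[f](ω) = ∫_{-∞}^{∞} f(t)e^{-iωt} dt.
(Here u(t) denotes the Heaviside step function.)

F(ω) = \frac{24}{\left(i \omega + 17\right)^{4}}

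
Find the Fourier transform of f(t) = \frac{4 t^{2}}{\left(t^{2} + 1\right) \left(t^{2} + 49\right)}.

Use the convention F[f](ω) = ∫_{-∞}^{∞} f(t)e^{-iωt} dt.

F(ω) = \frac{\pi \left(7 - e^{6 \left|{\omega}\right|}\right) e^{- 7 \left|{\omega}\right|}}{12}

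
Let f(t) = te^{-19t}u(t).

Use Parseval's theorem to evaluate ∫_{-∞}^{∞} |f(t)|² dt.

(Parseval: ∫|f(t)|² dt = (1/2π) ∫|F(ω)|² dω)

∫|f(t)|² dt = \frac{1}{27436}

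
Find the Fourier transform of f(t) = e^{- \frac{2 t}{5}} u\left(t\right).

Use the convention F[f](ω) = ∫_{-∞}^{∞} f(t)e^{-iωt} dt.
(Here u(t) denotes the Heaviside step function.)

F(ω) = \frac{5}{5 i \omega + 2}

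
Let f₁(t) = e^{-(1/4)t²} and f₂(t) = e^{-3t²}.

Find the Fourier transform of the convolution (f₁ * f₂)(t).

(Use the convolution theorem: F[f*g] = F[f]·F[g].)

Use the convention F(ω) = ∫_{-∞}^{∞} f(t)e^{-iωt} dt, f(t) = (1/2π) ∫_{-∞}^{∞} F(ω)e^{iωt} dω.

F[f₁*f₂](ω) = \frac{2 \sqrt{3} \pi e^{- \frac{13 \omega^{2}}{12}}}{3}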